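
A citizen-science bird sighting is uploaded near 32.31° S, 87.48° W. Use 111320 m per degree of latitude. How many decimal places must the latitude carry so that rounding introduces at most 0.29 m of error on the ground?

6

One degree of latitude covers 111320 m.
With N decimal places the half-ulp bound is 0.5·10⁻ᴺ°, or 0.5·10⁻ᴺ × 111320 m on the ground.
Setting 55660 × 10⁻ᴺ ≤ 0.29 gives 10ᴺ ≥ 1.919e+05, i.e. N ≥ 5.28.
N = 5 would give 0.557 m (too coarse); N = 6 gives 0.0557 m ≤ 0.29 m.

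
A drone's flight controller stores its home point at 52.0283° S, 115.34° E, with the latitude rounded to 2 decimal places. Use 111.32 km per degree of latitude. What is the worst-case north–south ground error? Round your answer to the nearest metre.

557 metres

Rounding to 2 decimal places leaves the latitude within ±0.005° of the true value.
Along the meridian that is 0.005° × 111320 m/° = 556.6 m.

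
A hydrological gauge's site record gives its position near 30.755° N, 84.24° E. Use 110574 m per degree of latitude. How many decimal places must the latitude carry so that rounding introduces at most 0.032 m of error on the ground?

One degree of latitude covers 110574 m.
With N decimal places the half-ulp bound is 0.5·10⁻ᴺ°, or 0.5·10⁻ᴺ × 110574 m on the ground.
Need 0.5 × 110574 × 10⁻ᴺ ≤ 0.032 → 10⁻ᴺ ≤ 5.788e-07, so N ≥ 6.24.
At 6 places the error can reach 0.0553 m, but 7 places keeps it to 0.00553 m.

7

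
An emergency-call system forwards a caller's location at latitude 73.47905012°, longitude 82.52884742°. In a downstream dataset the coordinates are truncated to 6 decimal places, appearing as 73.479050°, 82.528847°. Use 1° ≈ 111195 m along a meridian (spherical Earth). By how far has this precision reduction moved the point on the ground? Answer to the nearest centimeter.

2 centimeters

Δlat = 73.47905012 − 73.479050 = +0.00000012°; Δlon = 82.52884742 − 82.528847 = +0.00000042°.
North–south shift: 0.00000012 × 111195 = 0.0133434 m.
East–west at this latitude: 0.00000042° × 111195 × cos 73.4791° ≈ 0.00000042 × 31620.1 = 0.0132804 m.
Hypotenuse of the two orthogonal shifts: √(0.0133434² + 0.0132804²) = 0.0188259 m.
That is 0.0188259 m = 1.8826 cm.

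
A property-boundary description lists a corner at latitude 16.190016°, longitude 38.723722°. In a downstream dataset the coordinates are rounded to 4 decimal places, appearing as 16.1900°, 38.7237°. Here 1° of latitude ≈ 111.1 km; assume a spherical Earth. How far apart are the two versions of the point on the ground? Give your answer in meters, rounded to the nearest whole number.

3 meters

Δlat = 16.190016 − 16.1900 = +0.000016°; Δlon = 38.723722 − 38.7237 = +0.000022°.
N–S: 0.000016° × 111100 m/° = 1.7776 m.
East–west at this latitude: 0.000022° × 111100 × cos 16.19° ≈ 0.000022 × 106694 = 2.34727 m.
Combined displacement = (1.7776² + 2.34727²)^½ ≈ 2.94441 m.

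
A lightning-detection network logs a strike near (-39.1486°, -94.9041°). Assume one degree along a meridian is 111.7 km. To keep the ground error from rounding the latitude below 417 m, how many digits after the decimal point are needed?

One degree of latitude covers 111700 m.
With N decimal places the half-ulp bound is 0.5·10⁻ᴺ°, or 0.5·10⁻ᴺ × 111700 m on the ground.
Need 0.5 × 111700 × 10⁻ᴺ ≤ 417 → 10⁻ᴺ ≤ 7.466e-03, so N ≥ 2.13.
At 2 places the error can reach 558 m, but 3 places keeps it to 55.9 m.

3 decimal places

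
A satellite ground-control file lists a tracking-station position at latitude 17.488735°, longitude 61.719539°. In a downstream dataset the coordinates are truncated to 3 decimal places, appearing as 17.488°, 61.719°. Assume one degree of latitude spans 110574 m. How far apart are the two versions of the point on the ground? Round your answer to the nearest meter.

Δlat = 17.488735 − 17.488 = +0.000735°; Δlon = 61.719539 − 61.719 = +0.000539°.
North–south shift: 0.000735 × 110574 = 81.2719 m.
East–west at this latitude: 0.000539° × 110574 × cos 17.488° ≈ 0.000539 × 105463 = 56.8447 m.
Combined displacement = (81.2719² + 56.8447²)^½ ≈ 99.1788 m.

99 meters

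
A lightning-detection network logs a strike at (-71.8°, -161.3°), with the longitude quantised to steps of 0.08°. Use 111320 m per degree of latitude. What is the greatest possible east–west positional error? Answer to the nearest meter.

With a 0.08° grid the true value lies within half a step, ±0.08°/2 = ±0.04°, of the stored one.
Parallels shrink by cos φ, so at 71.8° a degree of longitude is 111320 × 0.3123 ≈ 34769.1 m.
So at most 0.04° × 34769.1 ≈ 1390.76 m east–west.

1391 meters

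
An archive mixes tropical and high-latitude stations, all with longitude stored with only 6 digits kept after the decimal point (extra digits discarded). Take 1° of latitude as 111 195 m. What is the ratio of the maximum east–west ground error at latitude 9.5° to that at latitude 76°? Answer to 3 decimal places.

4.077

Truncating at 6 decimal places can drop up to a full unit in the last place, so the longitude may be off by as much as 1e-06°.
At 9.5°: 1e-06° × 111195 × cos 9.5° = 1e-06 × 111195 × 0.9863 ≈ 0.10967 m.
At 76°: 1e-06° × 111195 × cos 76° = 1e-06 × 111195 × 0.2419 ≈ 0.026901 m.
Ratio: 0.10967 / 0.026901 = cos 9.5° / cos 76° ≈ 4.0769.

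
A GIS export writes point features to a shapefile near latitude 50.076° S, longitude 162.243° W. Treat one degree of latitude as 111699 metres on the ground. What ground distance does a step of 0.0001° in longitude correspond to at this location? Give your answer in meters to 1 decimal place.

7.2 meters

0.0001° of longitude at 50.076° is 0.0001 × 111699 × cos 50.076° ≈ 0.0001 × 71685.2 = 7.16852 m.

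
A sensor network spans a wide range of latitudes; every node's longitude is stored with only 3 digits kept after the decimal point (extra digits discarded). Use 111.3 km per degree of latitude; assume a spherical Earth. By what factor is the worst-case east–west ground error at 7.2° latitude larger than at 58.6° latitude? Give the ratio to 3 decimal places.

1.904

Truncating at 3 decimal places can drop up to a full unit in the last place, so the longitude may be off by as much as 0.001°.
Error at 7.2° = 0.001° × 111300 × cos 7.2° ≈ 111.3 × 0.9921 = 110.42 m.
Error at 58.6° = 0.001° × 111300 × cos 58.6° ≈ 111.3 × 0.5210 = 57.988 m.
Ratio: 110.42 / 57.988 = cos 7.2° / cos 58.6° ≈ 1.9042.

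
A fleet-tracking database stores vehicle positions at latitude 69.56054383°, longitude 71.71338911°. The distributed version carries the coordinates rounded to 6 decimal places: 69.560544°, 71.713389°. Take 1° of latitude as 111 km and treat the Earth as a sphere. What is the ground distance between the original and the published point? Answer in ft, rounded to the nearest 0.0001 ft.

0.0635 ft

Δlat = 69.56054383 − 69.560544 = -0.00000017°; Δlon = 71.71338911 − 71.713389 = +0.00000011°.
North–south shift: -0.00000017 × 111000 = -0.01887 m.
E–W at 69.5605°: 0.00000011° × 111000 × cos 69.5605° = 0.00000011 × 111000 × 0.3492 ≈ 0.00426394 m.
Combined displacement = (0.01887² + 0.00426394²)^½ ≈ 0.0193458 m.
Converting: 0.0193458 m × 3.2808 ft/m ≈ 0.06347 ft.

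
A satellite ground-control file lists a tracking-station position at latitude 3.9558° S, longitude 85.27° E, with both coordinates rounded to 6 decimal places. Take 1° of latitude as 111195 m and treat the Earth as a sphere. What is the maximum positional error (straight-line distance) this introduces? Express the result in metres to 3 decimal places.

Rounding to 6 decimal places leaves each coordinate within ±5e-07° of the true value.
N–S: 5e-07° × 111195 m/° = 0.0555975 m.
E–W at 3.9558°: 5e-07° × 111195 × cos 3.9558° = 5e-07 × 111195 × 0.9976 ≈ 0.055465 m.
Combining orthogonally: (0.0555975² + 0.055465²)^½ ≈ 0.0785331 m.

0.079 metres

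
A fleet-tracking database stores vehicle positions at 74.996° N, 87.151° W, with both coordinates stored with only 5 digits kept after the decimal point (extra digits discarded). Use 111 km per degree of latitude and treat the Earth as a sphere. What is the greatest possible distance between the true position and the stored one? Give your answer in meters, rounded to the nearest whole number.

Truncating at 5 decimal places can drop up to a full unit in the last place, so each coordinate may be off by as much as 1e-05°.
Latitude error → 1e-05 × 111000 = 1.11 m along the meridian.
Longitude error → 1e-05 × 111000 × cos 74.996° = 1e-05 × 111000 × 0.2589 ≈ 0.287364 m.
Worst case both components are at the extreme and orthogonal: √(1.11² + 0.287364²) ≈ 1.14659 m.

1 meters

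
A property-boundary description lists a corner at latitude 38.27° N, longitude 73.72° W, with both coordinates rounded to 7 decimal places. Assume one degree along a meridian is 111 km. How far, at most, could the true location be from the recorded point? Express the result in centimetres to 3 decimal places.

Rounding to 7 decimal places leaves each coordinate within ±5e-08° of the true value.
N–S: 5e-08° × 111000 m/° = 0.00555 m.
E–W at 38.27°: 5e-08° × 111000 × cos 38.27° = 5e-08 × 111000 × 0.7851 ≈ 0.00435731 m.
The two errors are perpendicular, so the maximum displacement is √(0.00555² + 0.00435731²) ≈ 0.00705611 m.
That is 0.00705611 m = 0.70561 cm.

0.706 centimetres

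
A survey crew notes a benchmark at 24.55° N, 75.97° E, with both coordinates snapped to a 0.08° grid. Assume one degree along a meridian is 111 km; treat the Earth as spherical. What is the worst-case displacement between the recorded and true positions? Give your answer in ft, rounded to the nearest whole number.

19692 ft

With a 0.08° grid the true value lies within half a step, ±0.08°/2 = ±0.04°, of the stored one.
North–south component: 0.04° × 111000 = 4440 m.
East–west component at 24.55°: 0.04° × 111000 × cos 24.55° ≈ 0.04 × 100965 ≈ 4038.62 m.
The two errors are perpendicular, so the maximum displacement is √(4440² + 4038.62²) ≈ 6002 m.
In feet: 6002 m ÷ 0.3048 ≈ 19692 ft.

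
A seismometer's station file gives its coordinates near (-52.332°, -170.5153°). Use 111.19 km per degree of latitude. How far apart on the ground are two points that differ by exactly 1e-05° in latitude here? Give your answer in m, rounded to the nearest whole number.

1 m

1e-05° × 111190 m/° = 1.1119 m.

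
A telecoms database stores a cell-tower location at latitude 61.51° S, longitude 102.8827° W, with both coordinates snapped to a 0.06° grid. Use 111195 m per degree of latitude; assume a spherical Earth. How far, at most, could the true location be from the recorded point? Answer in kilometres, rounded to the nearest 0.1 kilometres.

3.7 kilometres

With a 0.06° grid the true value lies within half a step, ±0.06°/2 = ±0.03°, of the stored one.
Latitude error → 0.03 × 111195 = 3335.85 m along the meridian.
E–W at 61.51°: 0.03° × 111195 × cos 61.51° = 0.03 × 111195 × 0.4770 ≈ 1591.22 m.
The two errors are perpendicular, so the maximum displacement is √(3335.85² + 1591.22²) ≈ 3695.93 m.
That is 3695.93 m = 3.6959 km.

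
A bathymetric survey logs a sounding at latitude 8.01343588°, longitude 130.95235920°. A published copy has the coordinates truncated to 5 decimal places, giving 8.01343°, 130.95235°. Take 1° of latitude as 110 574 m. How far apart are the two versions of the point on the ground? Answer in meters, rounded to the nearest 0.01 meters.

Δlat = 8.01343588 − 8.01343 = +0.00000588°; Δlon = 130.95235920 − 130.95235 = +0.00000920°.
N–S: 0.00000588° × 110574 m/° = 0.650175 m.
East–west at this latitude: 0.00000920° × 110574 × cos 8.01343° ≈ 0.00000920 × 109494 = 1.00735 m.
Combined displacement = (0.650175² + 1.00735²)^½ ≈ 1.19895 m.

1.20 meters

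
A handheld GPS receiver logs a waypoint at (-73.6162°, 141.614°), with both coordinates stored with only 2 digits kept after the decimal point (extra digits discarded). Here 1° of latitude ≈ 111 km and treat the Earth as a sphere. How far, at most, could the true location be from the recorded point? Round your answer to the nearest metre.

1153 metres

Truncating at 2 decimal places can drop up to a full unit in the last place, so each coordinate may be off by as much as 0.01°.
Latitude error → 0.01 × 111000 = 1110 m along the meridian.
East–west component at 73.6162°: 0.01° × 111000 × cos 73.6162° ≈ 0.01 × 31309.8 ≈ 313.098 m.
The two errors are perpendicular, so the maximum displacement is √(1110² + 313.098²) ≈ 1153.31 m.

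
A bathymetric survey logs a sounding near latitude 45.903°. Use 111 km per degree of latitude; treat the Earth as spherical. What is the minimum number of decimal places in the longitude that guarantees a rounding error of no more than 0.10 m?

At 45.903° one degree of longitude covers 111000 × cos 45.903° ≈ 111000 × 0.6959 ≈ 77242.1 m.
With N decimal places the half-ulp bound is 0.5·10⁻ᴺ°, or 0.5·10⁻ᴺ × 77242.1 m on the ground.
Need 0.5 × 77242.1 × 10⁻ᴺ ≤ 0.10 → 10⁻ᴺ ≤ 2.589e-06, so N ≥ 5.59.
N = 5 would give 0.386 m (too coarse); N = 6 gives 0.0386 m ≤ 0.10 m.

6 decimal places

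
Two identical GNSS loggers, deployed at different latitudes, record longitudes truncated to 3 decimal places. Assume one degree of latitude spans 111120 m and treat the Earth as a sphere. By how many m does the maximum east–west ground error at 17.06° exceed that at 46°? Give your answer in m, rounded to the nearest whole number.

Truncating at 3 decimal places can drop up to a full unit in the last place, so the longitude may be off by as much as 0.001°.
At 17.06°: 0.001° × 111120 × cos 17.06° = 0.001 × 111120 × 0.9560 ≈ 106.23 m.
At 46°: 0.001° × 111120 × cos 46° = 0.001 × 111120 × 0.6947 ≈ 77.19 m.
Difference: 106.23 − 77.19 = 29.04 m.

29 m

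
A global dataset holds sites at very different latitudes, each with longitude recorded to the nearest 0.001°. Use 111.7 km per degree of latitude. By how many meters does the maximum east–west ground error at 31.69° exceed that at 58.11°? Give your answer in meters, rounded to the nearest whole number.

18 meters

Rounding to 3 decimal places leaves the longitude within ±0.0005° of the true value.
At 31.69°: 0.0005° × 111700 × cos 31.69° = 0.0005 × 111700 × 0.8509 ≈ 47.523 m.
Error at 58.11° = 0.0005° × 111700 × cos 58.11° ≈ 55.85 × 0.5283 = 29.505 m.
Difference: 47.523 − 29.505 = 18.018 m.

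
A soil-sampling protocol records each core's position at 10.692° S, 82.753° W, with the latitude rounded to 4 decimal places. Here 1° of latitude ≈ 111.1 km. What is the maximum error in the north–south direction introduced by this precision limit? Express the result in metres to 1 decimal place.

5.6 metres

Rounding to 4 decimal places leaves the latitude within ±5e-05° of the true value.
Along the meridian that is 5e-05° × 111100 m/° = 5.555 m.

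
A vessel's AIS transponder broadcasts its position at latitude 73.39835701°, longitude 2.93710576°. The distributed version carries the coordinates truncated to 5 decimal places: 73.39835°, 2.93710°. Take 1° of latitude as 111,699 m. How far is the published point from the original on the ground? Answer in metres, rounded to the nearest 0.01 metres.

0.80 metres

Δlat = 73.39835701 − 73.39835 = +0.00000701°; Δlon = 2.93710576 − 2.93710 = +0.00000576°.
N–S: 0.00000701° × 111699 m/° = 0.78301 m.
East–west at this latitude: 0.00000576° × 111699 × cos 73.3983° ≈ 0.00000576 × 31914.2 = 0.183826 m.
Distance: √(0.78301² + 0.183826²) ≈ 0.804299 m.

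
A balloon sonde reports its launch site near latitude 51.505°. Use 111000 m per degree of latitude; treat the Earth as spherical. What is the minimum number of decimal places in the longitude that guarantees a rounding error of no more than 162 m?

3 decimal places

At 51.505° one degree of longitude covers 111000 × cos 51.505° ≈ 111000 × 0.6224 ≈ 69091.5 m.
N decimal places → at most half a unit in the last place, 0.5 × 10⁻ᴺ° = 69091.5/2 × 10⁻ᴺ m.
Setting 34545.8 × 10⁻ᴺ ≤ 162 gives 10ᴺ ≥ 213.2, i.e. N ≥ 2.33.
N = 2 would give 345 m (too coarse); N = 3 gives 34.5 m ≤ 162 m.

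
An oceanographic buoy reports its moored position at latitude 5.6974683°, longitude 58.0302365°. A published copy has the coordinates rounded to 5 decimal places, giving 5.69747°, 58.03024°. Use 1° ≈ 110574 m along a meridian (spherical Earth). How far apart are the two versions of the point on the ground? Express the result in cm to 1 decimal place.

42.9 cm

Δlat = 5.6974683 − 5.69747 = -0.0000017°; Δlon = 58.0302365 − 58.03024 = -0.0000035°.
N–S: -0.0000017° × 110574 m/° = -0.187976 m.
East–west at this latitude: -0.0000035° × 110574 × cos 5.69747° ≈ -0.0000035 × 110028 = -0.385097 m.
Hypotenuse of the two orthogonal shifts: √(0.187976² + 0.385097²) = 0.428526 m.
That is 0.428526 m = 42.853 cm.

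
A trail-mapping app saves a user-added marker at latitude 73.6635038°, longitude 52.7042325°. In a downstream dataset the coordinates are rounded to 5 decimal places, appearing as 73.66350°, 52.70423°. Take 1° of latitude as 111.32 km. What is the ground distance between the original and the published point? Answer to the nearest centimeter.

43 centimeters

Δlat = 73.6635038 − 73.66350 = +0.0000038°; Δlon = 52.7042325 − 52.70423 = +0.0000025°.
N–S: 0.0000038° × 111320 m/° = 0.423016 m.
East–west at this latitude: 0.0000025° × 111320 × cos 73.6635° ≈ 0.0000025 × 31311.9 = 0.0782797 m.
Distance: √(0.423016² + 0.0782797²) ≈ 0.430198 m.
That is 0.430198 m = 43.02 cm.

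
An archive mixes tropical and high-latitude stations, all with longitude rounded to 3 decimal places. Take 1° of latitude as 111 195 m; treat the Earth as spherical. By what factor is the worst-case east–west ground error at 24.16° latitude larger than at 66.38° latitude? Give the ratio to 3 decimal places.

Rounding to 3 decimal places leaves the longitude within ±0.0005° of the true value.
At 24.16°: 0.0005° × 111195 × cos 24.16° = 0.0005 × 111195 × 0.9124 ≈ 50.727 m.
Error at 66.38° = 0.0005° × 111195 × cos 66.38° ≈ 55.598 × 0.4007 = 22.276 m.
Ratio: 50.727 / 22.276 = cos 24.16° / cos 66.38° ≈ 2.2772.

2.277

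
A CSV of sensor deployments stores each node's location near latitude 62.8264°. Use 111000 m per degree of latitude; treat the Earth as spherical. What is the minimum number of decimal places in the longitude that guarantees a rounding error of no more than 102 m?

3 decimal places

At 62.8264° one degree of longitude covers 111000 × cos 62.8264° ≈ 111000 × 0.4567 ≈ 50692.4 m.
With N decimal places the half-ulp bound is 0.5·10⁻ᴺ°, or 0.5·10⁻ᴺ × 50692.4 m on the ground.
Need 0.5 × 50692.4 × 10⁻ᴺ ≤ 102 → 10⁻ᴺ ≤ 4.024e-03, so N ≥ 2.40.
So 3 decimal places suffice (25.3 m); 2 would allow up to 253 m.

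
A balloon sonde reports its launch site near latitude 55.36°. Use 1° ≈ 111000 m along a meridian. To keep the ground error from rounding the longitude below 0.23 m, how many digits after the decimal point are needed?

6 decimal places

At 55.36° one degree of longitude covers 111000 × cos 55.36° ≈ 111000 × 0.5684 ≈ 63094.4 m.
N decimal places → at most half a unit in the last place, 0.5 × 10⁻ᴺ° = 63094.4/2 × 10⁻ᴺ m.
Need 0.5 × 63094.4 × 10⁻ᴺ ≤ 0.23 → 10⁻ᴺ ≤ 7.291e-06, so N ≥ 5.14.
So 6 decimal places suffice (0.0315 m); 5 would allow up to 0.315 m.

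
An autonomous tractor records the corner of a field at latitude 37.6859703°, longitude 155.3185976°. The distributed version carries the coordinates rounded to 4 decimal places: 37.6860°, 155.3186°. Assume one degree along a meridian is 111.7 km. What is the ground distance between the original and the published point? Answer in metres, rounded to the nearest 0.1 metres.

3.3 metres

The latitude changed by -0.0000297° and the longitude by -0.0000024°.
N–S: -0.0000297° × 111700 m/° = -3.31749 m.
East–west at this latitude: -0.0000024° × 111700 × cos 37.686° ≈ -0.0000024 × 88396.4 = -0.212151 m.
Distance: √(3.31749² + 0.212151²) ≈ 3.32427 m.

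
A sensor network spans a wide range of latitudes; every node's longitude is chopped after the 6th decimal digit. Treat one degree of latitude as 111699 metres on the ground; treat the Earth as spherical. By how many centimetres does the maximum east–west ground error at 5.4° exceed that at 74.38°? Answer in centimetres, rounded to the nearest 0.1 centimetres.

8.1 centimetres

Truncating at 6 decimal places can drop up to a full unit in the last place, so the longitude may be off by as much as 1e-06°.
Error at 5.4° = 1e-06° × 111699 × cos 5.4° ≈ 0.1117 × 0.9956 = 0.1112 m.
Error at 74.38° = 1e-06° × 111699 × cos 74.38° ≈ 0.1117 × 0.2693 = 0.030076 m.
Difference: 0.1112 − 0.030076 = 0.081128 m.
That is 0.0811276 m = 8.1128 cm.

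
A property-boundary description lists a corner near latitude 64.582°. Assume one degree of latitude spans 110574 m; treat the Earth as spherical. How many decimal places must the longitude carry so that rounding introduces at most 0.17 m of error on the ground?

At 64.582° one degree of longitude covers 110574 × cos 64.582° ≈ 110574 × 0.4292 ≈ 47460.5 m.
N decimal places → at most half a unit in the last place, 0.5 × 10⁻ᴺ° = 47460.5/2 × 10⁻ᴺ m.
Need 0.5 × 47460.5 × 10⁻ᴺ ≤ 0.17 → 10⁻ᴺ ≤ 7.164e-06, so N ≥ 5.14.
N = 5 would give 0.237 m (too coarse); N = 6 gives 0.0237 m ≤ 0.17 m.

6 decimal places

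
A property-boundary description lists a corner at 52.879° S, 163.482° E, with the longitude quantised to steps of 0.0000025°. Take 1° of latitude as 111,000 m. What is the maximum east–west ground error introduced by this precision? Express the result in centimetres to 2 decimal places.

With a 0.0000025° grid the true value lies within half a step, ±0.0000025°/2 = ±1.25e-06°, of the stored one.
Parallels shrink by cos φ, so at 52.879° a degree of longitude is 111000 × 0.6035 ≈ 66988.5 m.
So at most 1.25e-06° × 66988.5 ≈ 0.0837357 m east–west.
That is 0.0837357 m = 8.3736 cm.

8.37 centimetres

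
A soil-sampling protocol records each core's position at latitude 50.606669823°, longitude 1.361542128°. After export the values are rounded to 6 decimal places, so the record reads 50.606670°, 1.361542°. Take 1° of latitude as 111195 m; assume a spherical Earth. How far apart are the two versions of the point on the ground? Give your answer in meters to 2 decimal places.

The latitude changed by -0.000000177° and the longitude by +0.000000128°.
N–S: -0.000000177° × 111195 m/° = -0.0196815 m.
East–west at this latitude: 0.000000128° × 111195 × cos 50.6067° ≈ 0.000000128 × 70568.9 = 0.00903281 m.
Combined displacement = (0.0196815² + 0.00903281²)^½ ≈ 0.0216553 m.

0.02 meters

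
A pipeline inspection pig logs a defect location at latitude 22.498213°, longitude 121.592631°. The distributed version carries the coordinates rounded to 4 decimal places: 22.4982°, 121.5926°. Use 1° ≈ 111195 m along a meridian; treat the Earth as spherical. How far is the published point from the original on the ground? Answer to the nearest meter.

The latitude changed by +0.000013° and the longitude by +0.000031°.
N–S: 0.000013° × 111195 m/° = 1.44553 m.
E–W at 22.4982°: 0.000031° × 111195 × cos 22.4982° = 0.000031 × 111195 × 0.9239 ≈ 3.1847 m.
Hypotenuse of the two orthogonal shifts: √(1.44553² + 3.1847²) = 3.49741 m.

3 meters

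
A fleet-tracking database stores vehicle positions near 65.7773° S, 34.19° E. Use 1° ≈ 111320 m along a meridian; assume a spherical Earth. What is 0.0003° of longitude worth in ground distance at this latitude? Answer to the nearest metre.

14 metres

0.0003° of longitude at 65.7773° is 0.0003 × 111320 × cos 65.7773° ≈ 0.0003 × 45672.9 = 13.7019 m.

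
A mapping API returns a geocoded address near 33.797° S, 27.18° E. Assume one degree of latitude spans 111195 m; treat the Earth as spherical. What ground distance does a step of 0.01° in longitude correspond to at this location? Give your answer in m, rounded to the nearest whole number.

924 m

0.01° of longitude at 33.797° is 0.01 × 111195 × cos 33.797° ≈ 0.01 × 92404.6 = 924.046 m.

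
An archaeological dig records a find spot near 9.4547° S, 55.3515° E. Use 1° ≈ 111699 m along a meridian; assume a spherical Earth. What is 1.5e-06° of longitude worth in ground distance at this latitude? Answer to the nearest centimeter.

One degree of longitude here spans 111699 × cos 9.4547° = 111699 × 0.9864 ≈ 110182 m; 1.5e-06° of that is 0.165272 m.
That is 0.165272 m = 16.527 cm.

17 centimeters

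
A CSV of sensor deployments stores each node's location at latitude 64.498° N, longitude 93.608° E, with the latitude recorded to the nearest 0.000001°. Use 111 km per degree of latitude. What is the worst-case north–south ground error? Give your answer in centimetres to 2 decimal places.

Rounding to 6 decimal places leaves the latitude within ±5e-07° of the true value.
Along the meridian that is 5e-07° × 111000 m/° = 0.0555 m.
That is 0.0555 m = 5.55 cm.

5.55 centimetres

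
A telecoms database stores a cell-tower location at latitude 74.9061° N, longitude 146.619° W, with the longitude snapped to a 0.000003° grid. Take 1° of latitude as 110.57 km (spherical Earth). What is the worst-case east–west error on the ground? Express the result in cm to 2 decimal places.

4.32 cm

With a 0.000003° grid the true value lies within half a step, ±0.000003°/2 = ±1.5e-06°, of the stored one.
One degree of longitude at 74.9061° is 110570 × cos 74.9061° ≈ 110570 × 0.2604 = 28792.6 m.
So at most 1.5e-06° × 28792.6 ≈ 0.0431889 m east–west.
That is 0.0431889 m = 4.3189 cm.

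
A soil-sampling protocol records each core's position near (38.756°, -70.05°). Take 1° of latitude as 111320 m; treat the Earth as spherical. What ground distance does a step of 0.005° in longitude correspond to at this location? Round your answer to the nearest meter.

434 meters

One degree of longitude here spans 111320 × cos 38.756° = 111320 × 0.7798 ≈ 86809.4 m; 0.005° of that is 434.047 m.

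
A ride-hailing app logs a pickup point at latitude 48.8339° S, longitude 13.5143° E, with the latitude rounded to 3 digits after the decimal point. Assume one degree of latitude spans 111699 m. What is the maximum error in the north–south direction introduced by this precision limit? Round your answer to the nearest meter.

Rounding to 3 decimal places leaves the latitude within ±0.0005° of the true value.
Along the meridian that is 0.0005° × 111699 m/° = 55.8495 m.

56 meters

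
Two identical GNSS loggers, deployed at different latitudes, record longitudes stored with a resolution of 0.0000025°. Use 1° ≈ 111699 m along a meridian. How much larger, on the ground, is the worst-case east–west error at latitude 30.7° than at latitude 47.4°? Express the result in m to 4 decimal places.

With a 0.0000025° grid the true value lies within half a step, ±0.0000025°/2 = ±1.25e-06°, of the stored one.
Error at 30.7° = 1.25e-06° × 111699 × cos 30.7° ≈ 0.13962 × 0.8599 = 0.12006 m.
At 47.4°: 1.25e-06° × 111699 × cos 47.4° = 1.25e-06 × 111699 × 0.6769 ≈ 0.094508 m.
So the lower-latitude error exceeds the higher by 0.12006 − 0.094508 = 0.025548 m.

0.0255 m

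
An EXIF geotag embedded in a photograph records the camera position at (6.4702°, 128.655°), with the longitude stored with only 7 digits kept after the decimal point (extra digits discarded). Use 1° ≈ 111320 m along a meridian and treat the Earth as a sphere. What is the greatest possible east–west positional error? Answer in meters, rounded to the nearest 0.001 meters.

0.011 meters

Truncating at 7 decimal places can drop up to a full unit in the last place, so the longitude may be off by as much as 1e-07°.
Parallels shrink by cos φ, so at 6.4702° a degree of longitude is 111320 × 0.9936 ≈ 110611 m.
So at most 1e-07° × 110611 ≈ 0.0110611 m east–west.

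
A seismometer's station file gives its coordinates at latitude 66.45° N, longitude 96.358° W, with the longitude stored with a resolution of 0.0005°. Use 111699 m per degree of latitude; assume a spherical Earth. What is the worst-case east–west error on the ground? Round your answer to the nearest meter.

11 meters

With a 0.0005° grid the true value lies within half a step, ±0.0005°/2 = ±0.00025°, of the stored one.
One degree of longitude at 66.45° is 111699 × cos 66.45° ≈ 111699 × 0.3995 = 44629.2 m.
East–west error: 0.00025° × 44629.2 m/° ≈ 11.1573 m.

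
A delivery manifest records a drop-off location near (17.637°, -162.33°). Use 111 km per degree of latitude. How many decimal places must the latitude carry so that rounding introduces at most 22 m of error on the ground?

4 decimal places

One degree of latitude covers 111000 m.
Rounding to N decimal places gives at most 0.5 × 10⁻ᴺ degrees of error, i.e. 0.5 × 10⁻ᴺ × 111000 m.
Need 0.5 × 111000 × 10⁻ᴺ ≤ 22 → 10⁻ᴺ ≤ 3.964e-04, so N ≥ 3.40.
At 3 places the error can reach 55.5 m, but 4 places keeps it to 5.55 m.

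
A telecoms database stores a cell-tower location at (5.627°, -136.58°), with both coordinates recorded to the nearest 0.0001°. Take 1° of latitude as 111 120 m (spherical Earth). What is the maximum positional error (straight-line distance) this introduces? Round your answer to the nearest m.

Rounding to 4 decimal places leaves each coordinate within ±5e-05° of the true value.
Latitude error → 5e-05 × 111120 = 5.556 m along the meridian.
East–west component at 5.627°: 5e-05° × 111120 × cos 5.627° ≈ 5e-05 × 110585 ≈ 5.52923 m.
The two errors are perpendicular, so the maximum displacement is √(5.556² + 5.52923²) ≈ 7.83846 m.

8 m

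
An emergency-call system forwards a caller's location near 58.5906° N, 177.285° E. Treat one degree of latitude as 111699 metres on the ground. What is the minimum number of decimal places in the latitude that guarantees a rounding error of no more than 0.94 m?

5

One degree of latitude covers 111699 m.
With N decimal places the half-ulp bound is 0.5·10⁻ᴺ°, or 0.5·10⁻ᴺ × 111699 m on the ground.
Setting 55849.5 × 10⁻ᴺ ≤ 0.94 gives 10ᴺ ≥ 5.941e+04, i.e. N ≥ 4.77.
At 4 places the error can reach 5.58 m, but 5 places keeps it to 0.558 m.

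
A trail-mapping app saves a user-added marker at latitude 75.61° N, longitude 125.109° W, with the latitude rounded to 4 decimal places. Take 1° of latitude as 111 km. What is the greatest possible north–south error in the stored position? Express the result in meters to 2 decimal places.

5.55 meters

Rounding to 4 decimal places leaves the latitude within ±5e-05° of the true value.
North–south distance: 5e-05° × 111000 m/° = 5.55 m.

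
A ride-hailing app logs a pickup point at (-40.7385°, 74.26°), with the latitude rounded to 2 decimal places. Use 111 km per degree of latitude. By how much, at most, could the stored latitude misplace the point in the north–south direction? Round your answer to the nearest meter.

555 meters

Rounding to 2 decimal places leaves the latitude within ±0.005° of the true value.
North–south distance: 0.005° × 111000 m/° = 555 m.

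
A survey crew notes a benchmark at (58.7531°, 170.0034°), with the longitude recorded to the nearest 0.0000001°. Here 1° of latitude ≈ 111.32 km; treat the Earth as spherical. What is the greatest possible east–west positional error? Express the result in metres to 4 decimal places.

0.0029 metres

Rounding to 7 decimal places leaves the longitude within ±5e-08° of the true value.
One degree of longitude at 58.7531° is 111320 × cos 58.7531° ≈ 111320 × 0.5187 = 57744.7 m.
So at most 5e-08° × 57744.7 ≈ 0.00288723 m east–west.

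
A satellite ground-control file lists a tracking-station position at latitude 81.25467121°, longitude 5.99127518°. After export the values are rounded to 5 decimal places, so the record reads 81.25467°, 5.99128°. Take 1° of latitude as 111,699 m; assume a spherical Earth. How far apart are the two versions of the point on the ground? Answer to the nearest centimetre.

16 centimetres

The latitude changed by +0.00000121° and the longitude by -0.00000482°.
North–south shift: 0.00000121 × 111699 = 0.135156 m.
East–west at this latitude: -0.00000482° × 111699 × cos 81.2547° ≈ -0.00000482 × 16983 = -0.0818582 m.
Distance: √(0.135156² + 0.0818582²) ≈ 0.158012 m.
That is 0.158012 m = 15.801 cm.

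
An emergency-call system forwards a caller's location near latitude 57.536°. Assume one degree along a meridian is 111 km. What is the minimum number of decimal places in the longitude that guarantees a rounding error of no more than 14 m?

4

At 57.536° one degree of longitude covers 111000 × cos 57.536° ≈ 111000 × 0.5368 ≈ 59581.4 m.
N decimal places → at most half a unit in the last place, 0.5 × 10⁻ᴺ° = 59581.4/2 × 10⁻ᴺ m.
Setting 29790.7 × 10⁻ᴺ ≤ 14 gives 10ᴺ ≥ 2128, i.e. N ≥ 3.33.
At 3 places the error can reach 29.8 m, but 4 places keeps it to 2.98 m.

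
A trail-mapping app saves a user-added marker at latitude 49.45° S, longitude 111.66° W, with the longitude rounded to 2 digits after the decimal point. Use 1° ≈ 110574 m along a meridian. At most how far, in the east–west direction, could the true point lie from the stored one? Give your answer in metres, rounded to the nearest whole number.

Rounding to 2 decimal places leaves the longitude within ±0.005° of the true value.
One degree of longitude at 49.45° is 110574 × cos 49.45° ≈ 110574 × 0.6501 = 71885.4 m.
East–west error: 0.005° × 71885.4 m/° ≈ 359.427 m.

359 metres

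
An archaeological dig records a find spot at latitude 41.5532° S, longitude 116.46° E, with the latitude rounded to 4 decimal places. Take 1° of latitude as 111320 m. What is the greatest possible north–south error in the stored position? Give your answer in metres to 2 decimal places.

Rounding to 4 decimal places leaves the latitude within ±5e-05° of the true value.
North–south distance: 5e-05° × 111320 m/° = 5.566 m.

5.57 metres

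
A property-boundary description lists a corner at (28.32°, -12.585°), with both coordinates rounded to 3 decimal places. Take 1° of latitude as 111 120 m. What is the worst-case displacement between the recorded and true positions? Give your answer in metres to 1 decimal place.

74.0 metres

Rounding to 3 decimal places leaves each coordinate within ±0.0005° of the true value.
N–S: 0.0005° × 111120 m/° = 55.56 m.
East–west component at 28.32°: 0.0005° × 111120 × cos 28.32° ≈ 0.0005 × 97820.2 ≈ 48.9101 m.
The two errors are perpendicular, so the maximum displacement is √(55.56² + 48.9101²) ≈ 74.021 m.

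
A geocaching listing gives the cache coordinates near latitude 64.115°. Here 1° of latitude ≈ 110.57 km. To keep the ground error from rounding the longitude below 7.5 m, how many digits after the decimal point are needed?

At 64.115° one degree of longitude covers 110570 × cos 64.115° ≈ 110570 × 0.4366 ≈ 48271.1 m.
Rounding to N decimal places gives at most 0.5 × 10⁻ᴺ degrees of error, i.e. 0.5 × 10⁻ᴺ × 48271.1 m.
Need 0.5 × 48271.1 × 10⁻ᴺ ≤ 7.5 → 10⁻ᴺ ≤ 3.107e-04, so N ≥ 3.51.
N = 3 would give 24.1 m (too coarse); N = 4 gives 2.41 m ≤ 7.5 m.

4 decimal places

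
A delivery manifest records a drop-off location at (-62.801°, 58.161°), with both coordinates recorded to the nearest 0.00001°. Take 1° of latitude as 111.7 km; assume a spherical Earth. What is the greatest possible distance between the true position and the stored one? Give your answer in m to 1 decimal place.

0.6 m

Rounding to 5 decimal places leaves each coordinate within ±5e-06° of the true value.
North–south component: 5e-06° × 111700 = 0.5585 m.
East–west component at 62.801°: 5e-06° × 111700 × cos 62.801° ≈ 5e-06 × 51056.1 ≈ 0.255281 m.
Combining orthogonally: (0.5585² + 0.255281²)^½ ≈ 0.614077 m.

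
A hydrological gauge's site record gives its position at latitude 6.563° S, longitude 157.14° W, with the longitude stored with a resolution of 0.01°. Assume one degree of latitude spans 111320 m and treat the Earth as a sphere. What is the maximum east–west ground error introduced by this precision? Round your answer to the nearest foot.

With a 0.01° grid the true value lies within half a step, ±0.01°/2 = ±0.005°, of the stored one.
Parallels shrink by cos φ, so at 6.563° a degree of longitude is 111320 × 0.9934 ≈ 110590 m.
So at most 0.005° × 110590 ≈ 552.952 m east–west.
Converting: 552.952 m × 3.2808 ft/m ≈ 1814.1 ft.

1814 feet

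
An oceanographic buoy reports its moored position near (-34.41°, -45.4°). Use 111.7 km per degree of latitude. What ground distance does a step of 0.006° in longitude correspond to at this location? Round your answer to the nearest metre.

At 34.41° a degree of longitude is 111700 × cos 34.41° ≈ 92154.2 m, so 0.006° corresponds to 552.925 m.

553 metres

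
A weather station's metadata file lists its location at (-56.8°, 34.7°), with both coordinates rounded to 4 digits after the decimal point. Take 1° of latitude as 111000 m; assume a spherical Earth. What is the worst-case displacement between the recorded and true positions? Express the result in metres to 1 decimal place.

6.3 metres

Rounding to 4 decimal places leaves each coordinate within ±5e-05° of the true value.
Latitude error → 5e-05 × 111000 = 5.55 m along the meridian.
Longitude error → 5e-05 × 111000 × cos 56.8° = 5e-05 × 111000 × 0.5476 ≈ 3.03898 m.
The two errors are perpendicular, so the maximum displacement is √(5.55² + 3.03898²) ≈ 6.32755 m.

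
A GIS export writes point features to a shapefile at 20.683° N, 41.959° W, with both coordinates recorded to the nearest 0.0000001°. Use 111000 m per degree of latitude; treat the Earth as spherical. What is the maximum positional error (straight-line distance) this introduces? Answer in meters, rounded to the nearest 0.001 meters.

0.008 meters

Rounding to 7 decimal places leaves each coordinate within ±5e-08° of the true value.
N–S: 5e-08° × 111000 m/° = 0.00555 m.
E–W at 20.683°: 5e-08° × 111000 × cos 20.683° = 5e-08 × 111000 × 0.9355 ≈ 0.0051923 m.
The two errors are perpendicular, so the maximum displacement is √(0.00555² + 0.0051923²) ≈ 0.00760016 m.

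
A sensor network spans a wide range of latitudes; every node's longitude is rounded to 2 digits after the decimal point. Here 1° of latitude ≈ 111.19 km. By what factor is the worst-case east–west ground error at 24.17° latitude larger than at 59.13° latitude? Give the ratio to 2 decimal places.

1.78

Rounding to 2 decimal places leaves the longitude within ±0.005° of the true value.
Error at 24.17° = 0.005° × 111190 × cos 24.17° ≈ 555.95 × 0.9123 = 507.21 m.
Error at 59.13° = 0.005° × 111190 × cos 59.13° ≈ 555.95 × 0.5131 = 285.25 m.
Ratio: 507.21 / 285.25 = cos 24.17° / cos 59.13° ≈ 1.7781.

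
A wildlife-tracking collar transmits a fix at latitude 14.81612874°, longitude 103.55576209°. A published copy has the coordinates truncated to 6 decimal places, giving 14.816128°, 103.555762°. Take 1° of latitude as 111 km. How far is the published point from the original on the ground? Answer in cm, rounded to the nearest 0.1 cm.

The latitude changed by +0.00000074° and the longitude by +0.00000009°.
N–S: 0.00000074° × 111000 m/° = 0.08214 m.
East–west at this latitude: 0.00000009° × 111000 × cos 14.8161° ≈ 0.00000009 × 107309 = 0.00965785 m.
Combined displacement = (0.08214² + 0.00965785²)^½ ≈ 0.0827058 m.
That is 0.0827058 m = 8.2706 cm.

8.3 cm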